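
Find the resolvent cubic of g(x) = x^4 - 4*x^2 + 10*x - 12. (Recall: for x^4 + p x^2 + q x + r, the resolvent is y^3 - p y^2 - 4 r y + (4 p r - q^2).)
h(y) = y^3 + 4*y^2 + 48*y + 92

Identify coefficients: p = -4, q = 10, r = -12.
Plug into h(y) = y^3 - p y^2 - 4 r y + (4 p r - q^2):
  h(y) = y^3 - (-4) y^2 - 4*(-12) y + (4*(-4)*(-12) - (10)^2)
       = y^3 + (4) y^2 + (48) y + (92).
Simplifying: h(y) = y^3 + 4*y^2 + 48*y + 92.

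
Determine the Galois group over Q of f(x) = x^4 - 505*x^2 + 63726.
Gal(K/Q) = V_4 (Klein four-group, Z/2Z × Z/2Z)

f factors as (x^2 - 247)(x^2 - 258), so the splitting field is K = Q(sqrt(247), sqrt(258)). The elements 247, 258, 63726 are all non-squares in Q, so sqrt(247) and sqrt(258) generate independent quadratic extensions. Thus [K:Q] = 4 and Gal(K/Q) is generated by the two order-2 automorphisms sqrt(247) ↦ -sqrt(247) and sqrt(258) ↦ -sqrt(258), giving V_4.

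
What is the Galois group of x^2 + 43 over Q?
Gal(K/Q) = Z/2Z (cyclic of order 2)

x^2 + 43 is irreducible over Q since -43 is not a rational square. The splitting field Q(sqrt(-43)) has degree 2 over Q, and its unique nontrivial automorphism is sqrt(-43) ↦ -sqrt(-43). Hence Gal(Q(sqrt(-43))/Q) = Z/2Z.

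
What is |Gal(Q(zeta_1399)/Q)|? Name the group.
|Gal(Q(zeta_1399)/Q)| = phi(1399) = 1398; group ≅ (Z/1399Z)^* ≅ Z/1398Z

The n-th cyclotomic polynomial Φ_1399(x) is the minimal polynomial of zeta_1399 over Q and has degree phi(1399) = 1398. So Q(zeta_1399) is a degree-1398 Galois extension with Galois group (Z/1399Z)^*. (Z/1399Z)^* is cyclic since 1399 is an odd prime power (or 4). Hence Gal(Q(zeta_1399)/Q) ≅ Z/1398Z.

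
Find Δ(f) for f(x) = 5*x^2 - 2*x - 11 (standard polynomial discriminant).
Δ = 224

For a quadratic a x^2 + b x + c the discriminant is Δ = b^2 - 4ac = (-2)^2 - 4*(5)*(-11) = 4 - (-220) = 224.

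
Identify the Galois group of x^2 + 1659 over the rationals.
Gal(K/Q) = Z/2Z (cyclic of order 2)

x^2 + 1659 is irreducible over Q since -1659 is not a rational square. The splitting field Q(sqrt(-1659)) has degree 2 over Q, and its unique nontrivial automorphism is sqrt(-1659) ↦ -sqrt(-1659). Hence Gal(Q(sqrt(-1659))/Q) = Z/2Z.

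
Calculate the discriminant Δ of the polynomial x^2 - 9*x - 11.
Δ = 125

For a quadratic a x^2 + b x + c the discriminant is Δ = b^2 - 4ac = (-9)^2 - 4*(1)*(-11) = 81 - (-44) = 125.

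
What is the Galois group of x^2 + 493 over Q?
Gal(K/Q) = Z/2Z (cyclic of order 2)

x^2 + 493 is irreducible over Q since -493 is not a rational square. The splitting field Q(sqrt(-493)) has degree 2 over Q, and its unique nontrivial automorphism is sqrt(-493) ↦ -sqrt(-493). Hence Gal(Q(sqrt(-493))/Q) = Z/2Z.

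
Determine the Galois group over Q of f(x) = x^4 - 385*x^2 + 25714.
Gal(K/Q) = V_4 (Klein four-group, Z/2Z × Z/2Z)

f factors as (x^2 - 299)(x^2 - 86), so the splitting field is K = Q(sqrt(299), sqrt(86)). The elements 299, 86, 25714 are all non-squares in Q, so sqrt(299) and sqrt(86) generate independent quadratic extensions. Thus [K:Q] = 4 and Gal(K/Q) is generated by the two order-2 automorphisms sqrt(299) ↦ -sqrt(299) and sqrt(86) ↦ -sqrt(86), giving V_4.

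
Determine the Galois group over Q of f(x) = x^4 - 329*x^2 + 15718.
Gal(K/Q) = V_4 (Klein four-group, Z/2Z × Z/2Z)

f factors as (x^2 - 58)(x^2 - 271), so the splitting field is K = Q(sqrt(58), sqrt(271)). The elements 58, 271, 15718 are all non-squares in Q, so sqrt(58) and sqrt(271) generate independent quadratic extensions. Thus [K:Q] = 4 and Gal(K/Q) is generated by the two order-2 automorphisms sqrt(58) ↦ -sqrt(58) and sqrt(271) ↦ -sqrt(271), giving V_4.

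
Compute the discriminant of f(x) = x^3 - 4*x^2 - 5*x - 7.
Δ = -4735

For x^3 + a x^2 + b x + c the discriminant is Δ = 18 a b c - 4 a^3 c + a^2 b^2 - 4 b^3 - 27 c^2.
Plug a = -4, b = -5, c = -7:
  18*(-4)*(-5)*(-7) - 4*(-4)^3*(-7) + (-4)^2*(-5)^2 - 4*(-5)^3 - 27*(-7)^2
  = -2520 + (-1792) + 400 + (500) + (-1323)
  = -4735.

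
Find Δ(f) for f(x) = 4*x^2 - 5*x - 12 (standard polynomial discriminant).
Δ = 217

For a quadratic a x^2 + b x + c the discriminant is Δ = b^2 - 4ac = (-5)^2 - 4*(4)*(-12) = 25 - (-192) = 217.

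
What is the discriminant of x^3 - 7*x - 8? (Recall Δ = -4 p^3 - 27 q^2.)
Δ = -356

For a depressed cubic x^3 + p x + q the discriminant is Δ = -4 p^3 - 27 q^2 = -4*(-7)^3 - 27*(-8)^2 = 1372 - 1728 = -356.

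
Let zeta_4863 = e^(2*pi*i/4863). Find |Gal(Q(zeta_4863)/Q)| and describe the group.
|Gal(Q(zeta_4863)/Q)| = phi(4863) = 3240; group ≅ (Z/4863Z)^* ≅ Z/2Z × Z/1620Z

The n-th cyclotomic polynomial Φ_4863(x) is the minimal polynomial of zeta_4863 over Q and has degree phi(4863) = 3240. So Q(zeta_4863) is a degree-3240 Galois extension with Galois group (Z/4863Z)^*. By CRT, (Z/4863Z)^* ≅ (Z/3Z)^* × (Z/1621Z)^*. Each prime-power unit group is (Z/3Z)^* ≅ Z/2Z; (Z/1621Z)^* ≅ Z/1620Z. Hence Gal(Q(zeta_4863)/Q) ≅ Z/2Z × Z/1620Z.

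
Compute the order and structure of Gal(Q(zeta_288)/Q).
|Gal(Q(zeta_288)/Q)| = phi(288) = 96; group ≅ (Z/288Z)^* ≅ Z/2Z × Z/6Z × Z/8Z

The n-th cyclotomic polynomial Φ_288(x) is the minimal polynomial of zeta_288 over Q and has degree phi(288) = 96. So Q(zeta_288) is a degree-96 Galois extension with Galois group (Z/288Z)^*. By CRT, (Z/288Z)^* ≅ (Z/32Z)^* × (Z/9Z)^*. Each prime-power unit group is (Z/32Z)^* ≅ Z/2Z × Z/8Z; (Z/9Z)^* ≅ Z/6Z. Hence Gal(Q(zeta_288)/Q) ≅ Z/2Z × Z/6Z × Z/8Z.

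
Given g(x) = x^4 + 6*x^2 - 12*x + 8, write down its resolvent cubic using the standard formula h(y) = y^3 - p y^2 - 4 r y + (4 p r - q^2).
h(y) = y^3 - 6*y^2 - 32*y + 48

Identify coefficients: p = 6, q = -12, r = 8.
Plug into h(y) = y^3 - p y^2 - 4 r y + (4 p r - q^2):
  h(y) = y^3 - (6) y^2 - 4*(8) y + (4*(6)*(8) - (-12)^2)
       = y^3 + (-6) y^2 + (-32) y + (48).
Simplifying: h(y) = y^3 - 6*y^2 - 32*y + 48.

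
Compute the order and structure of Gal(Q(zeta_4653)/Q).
|Gal(Q(zeta_4653)/Q)| = phi(4653) = 2760; group ≅ (Z/4653Z)^* ≅ Z/6Z × Z/10Z × Z/46Z

The n-th cyclotomic polynomial Φ_4653(x) is the minimal polynomial of zeta_4653 over Q and has degree phi(4653) = 2760. So Q(zeta_4653) is a degree-2760 Galois extension with Galois group (Z/4653Z)^*. By CRT, (Z/4653Z)^* ≅ (Z/9Z)^* × (Z/11Z)^* × (Z/47Z)^*. Each prime-power unit group is (Z/9Z)^* ≅ Z/6Z; (Z/11Z)^* ≅ Z/10Z; (Z/47Z)^* ≅ Z/46Z. Hence Gal(Q(zeta_4653)/Q) ≅ Z/6Z × Z/10Z × Z/46Z.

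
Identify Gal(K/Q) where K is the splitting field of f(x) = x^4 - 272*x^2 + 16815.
Gal(K/Q) = V_4 (Klein four-group, Z/2Z × Z/2Z)

f factors as (x^2 - 95)(x^2 - 177), so the splitting field is K = Q(sqrt(95), sqrt(177)). The elements 95, 177, 16815 are all non-squares in Q, so sqrt(95) and sqrt(177) generate independent quadratic extensions. Thus [K:Q] = 4 and Gal(K/Q) is generated by the two order-2 automorphisms sqrt(95) ↦ -sqrt(95) and sqrt(177) ↦ -sqrt(177), giving V_4.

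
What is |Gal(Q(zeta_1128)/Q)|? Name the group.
|Gal(Q(zeta_1128)/Q)| = phi(1128) = 368; group ≅ (Z/1128Z)^* ≅ Z/2Z × Z/2Z × Z/2Z × Z/46Z

The n-th cyclotomic polynomial Φ_1128(x) is the minimal polynomial of zeta_1128 over Q and has degree phi(1128) = 368. So Q(zeta_1128) is a degree-368 Galois extension with Galois group (Z/1128Z)^*. By CRT, (Z/1128Z)^* ≅ (Z/8Z)^* × (Z/3Z)^* × (Z/47Z)^*. Each prime-power unit group is (Z/8Z)^* ≅ Z/2Z × Z/2Z; (Z/3Z)^* ≅ Z/2Z; (Z/47Z)^* ≅ Z/46Z. Hence Gal(Q(zeta_1128)/Q) ≅ Z/2Z × Z/2Z × Z/2Z × Z/46Z.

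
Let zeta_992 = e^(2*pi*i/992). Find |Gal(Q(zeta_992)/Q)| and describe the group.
|Gal(Q(zeta_992)/Q)| = phi(992) = 480; group ≅ (Z/992Z)^* ≅ Z/2Z × Z/8Z × Z/30Z

The n-th cyclotomic polynomial Φ_992(x) is the minimal polynomial of zeta_992 over Q and has degree phi(992) = 480. So Q(zeta_992) is a degree-480 Galois extension with Galois group (Z/992Z)^*. By CRT, (Z/992Z)^* ≅ (Z/32Z)^* × (Z/31Z)^*. Each prime-power unit group is (Z/32Z)^* ≅ Z/2Z × Z/8Z; (Z/31Z)^* ≅ Z/30Z. Hence Gal(Q(zeta_992)/Q) ≅ Z/2Z × Z/8Z × Z/30Z.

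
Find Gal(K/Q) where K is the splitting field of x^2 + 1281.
Gal(K/Q) = Z/2Z (cyclic of order 2)

x^2 + 1281 is irreducible over Q since -1281 is not a rational square. The splitting field Q(sqrt(-1281)) has degree 2 over Q, and its unique nontrivial automorphism is sqrt(-1281) ↦ -sqrt(-1281). Hence Gal(Q(sqrt(-1281))/Q) = Z/2Z.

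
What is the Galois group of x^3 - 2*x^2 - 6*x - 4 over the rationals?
Gal(K/Q) = S_3 (symmetric group of order 6)

Compute the discriminant of x^3 + (-2)*x^2 + (-6)*x + (-4): Δ = -416. Since Δ is not a rational square, the Galois group is not contained in A_3; it must be the full S_3 (irreducibility of the cubic rules out anything smaller).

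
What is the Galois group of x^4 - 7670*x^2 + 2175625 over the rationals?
Gal(K/Q) = Z/2Z (cyclic of order 2)

f factors as (x^2 - 7375)(x^2 - 295), so the splitting field is K = Q(sqrt(7375), sqrt(295)). The squarefree part of 7375 is 295 and the squarefree part of 295 is also 295, so sqrt(7375) and sqrt(295) are both rational multiples of sqrt(295). Hence Q(sqrt(7375)) = Q(sqrt(295)) = Q(sqrt(295)), and the splitting field collapses to a single degree-2 extension with Galois group Z/2Z.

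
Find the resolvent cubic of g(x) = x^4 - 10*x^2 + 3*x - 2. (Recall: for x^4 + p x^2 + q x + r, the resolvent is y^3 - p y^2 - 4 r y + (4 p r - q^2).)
h(y) = y^3 + 10*y^2 + 8*y + 71

Identify coefficients: p = -10, q = 3, r = -2.
Plug into h(y) = y^3 - p y^2 - 4 r y + (4 p r - q^2):
  h(y) = y^3 - (-10) y^2 - 4*(-2) y + (4*(-10)*(-2) - (3)^2)
       = y^3 + (10) y^2 + (8) y + (71).
Simplifying: h(y) = y^3 + 10*y^2 + 8*y + 71.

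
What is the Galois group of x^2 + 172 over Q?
Gal(K/Q) = Z/2Z (cyclic of order 2)

x^2 + 172 is irreducible over Q since -172 is not a rational square. The splitting field Q(sqrt(-172)) has degree 2 over Q, and its unique nontrivial automorphism is sqrt(-172) ↦ -sqrt(-172). Hence Gal(Q(sqrt(-172))/Q) = Z/2Z.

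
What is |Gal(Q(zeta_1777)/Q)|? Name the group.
|Gal(Q(zeta_1777)/Q)| = phi(1777) = 1776; group ≅ (Z/1777Z)^* ≅ Z/1776Z

The n-th cyclotomic polynomial Φ_1777(x) is the minimal polynomial of zeta_1777 over Q and has degree phi(1777) = 1776. So Q(zeta_1777) is a degree-1776 Galois extension with Galois group (Z/1777Z)^*. (Z/1777Z)^* is cyclic since 1777 is an odd prime power (or 4). Hence Gal(Q(zeta_1777)/Q) ≅ Z/1776Z.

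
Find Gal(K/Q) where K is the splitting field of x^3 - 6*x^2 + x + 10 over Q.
Gal(K/Q) = S_3 (symmetric group of order 6)

Compute the discriminant of x^3 + (-6)*x^2 + (1)*x + (10): Δ = 4892. Since Δ is not a rational square, the Galois group is not contained in A_3; it must be the full S_3 (irreducibility of the cubic rules out anything smaller).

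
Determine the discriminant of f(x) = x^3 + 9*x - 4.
Δ = -3348

For a depressed cubic x^3 + p x + q the discriminant is Δ = -4 p^3 - 27 q^2 = -4*(9)^3 - 27*(-4)^2 = -2916 - 432 = -3348.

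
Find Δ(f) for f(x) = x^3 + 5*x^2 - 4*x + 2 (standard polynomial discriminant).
Δ = -1172

For x^3 + a x^2 + b x + c the discriminant is Δ = 18 a b c - 4 a^3 c + a^2 b^2 - 4 b^3 - 27 c^2.
Plug a = 5, b = -4, c = 2:
  18*(5)*(-4)*(2) - 4*(5)^3*(2) + (5)^2*(-4)^2 - 4*(-4)^3 - 27*(2)^2
  = -720 + (-1000) + 400 + (256) + (-108)
  = -1172.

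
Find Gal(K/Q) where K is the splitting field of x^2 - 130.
Gal(K/Q) = Z/2Z (cyclic of order 2)

x^2 - 130 is irreducible over Q since 130 is not a rational square. The splitting field Q(sqrt(130)) has degree 2 over Q, and its unique nontrivial automorphism is sqrt(130) ↦ -sqrt(130). Hence Gal(Q(sqrt(130))/Q) = Z/2Z.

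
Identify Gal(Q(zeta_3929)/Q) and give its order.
|Gal(Q(zeta_3929)/Q)| = phi(3929) = 3928; group ≅ (Z/3929Z)^* ≅ Z/3928Z

The n-th cyclotomic polynomial Φ_3929(x) is the minimal polynomial of zeta_3929 over Q and has degree phi(3929) = 3928. So Q(zeta_3929) is a degree-3928 Galois extension with Galois group (Z/3929Z)^*. (Z/3929Z)^* is cyclic since 3929 is an odd prime power (or 4). Hence Gal(Q(zeta_3929)/Q) ≅ Z/3928Z.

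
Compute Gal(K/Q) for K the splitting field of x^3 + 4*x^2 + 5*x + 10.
Gal(K/Q) = S_3 (symmetric group of order 6)

Compute the discriminant of x^3 + (4)*x^2 + (5)*x + (10): Δ = -1760. Since Δ is not a rational square, the Galois group is not contained in A_3; it must be the full S_3 (irreducibility of the cubic rules out anything smaller).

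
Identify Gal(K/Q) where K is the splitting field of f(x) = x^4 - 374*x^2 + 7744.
Gal(K/Q) = Z/2Z (cyclic of order 2)

f factors as (x^2 - 22)(x^2 - 352), so the splitting field is K = Q(sqrt(22), sqrt(352)). The squarefree part of 22 is 22 and the squarefree part of 352 is also 22, so sqrt(22) and sqrt(352) are both rational multiples of sqrt(22). Hence Q(sqrt(22)) = Q(sqrt(352)) = Q(sqrt(22)), and the splitting field collapses to a single degree-2 extension with Galois group Z/2Z.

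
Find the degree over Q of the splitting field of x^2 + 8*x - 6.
[K:Q] = 2

The discriminant of x^2 + (8)*x + (-6) is b^2 - 4c = 64 - (-24) = 88. Since 88 is not a perfect square in Q, the polynomial is irreducible over Q. Its two roots generate a degree-2 extension, so [K:Q] = 2.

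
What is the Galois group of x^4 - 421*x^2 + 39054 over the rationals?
Gal(K/Q) = V_4 (Klein four-group, Z/2Z × Z/2Z)

f factors as (x^2 - 283)(x^2 - 138), so the splitting field is K = Q(sqrt(283), sqrt(138)). The elements 283, 138, 39054 are all non-squares in Q, so sqrt(283) and sqrt(138) generate independent quadratic extensions. Thus [K:Q] = 4 and Gal(K/Q) is generated by the two order-2 automorphisms sqrt(283) ↦ -sqrt(283) and sqrt(138) ↦ -sqrt(138), giving V_4.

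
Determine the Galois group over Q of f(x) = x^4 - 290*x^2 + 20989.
Gal(K/Q) = V_4 (Klein four-group, Z/2Z × Z/2Z)

f factors as (x^2 - 139)(x^2 - 151), so the splitting field is K = Q(sqrt(139), sqrt(151)). The elements 139, 151, 20989 are all non-squares in Q, so sqrt(139) and sqrt(151) generate independent quadratic extensions. Thus [K:Q] = 4 and Gal(K/Q) is generated by the two order-2 automorphisms sqrt(139) ↦ -sqrt(139) and sqrt(151) ↦ -sqrt(151), giving V_4.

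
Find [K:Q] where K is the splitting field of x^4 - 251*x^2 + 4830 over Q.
[K:Q] = 4

f factors as (x^2 - 230)(x^2 - 21); the splitting field is K = Q(sqrt(230), sqrt(21)). Since 230, 21, and 4830 are all non-squares in Q, the three subfields Q(sqrt(230)), Q(sqrt(21)), Q(sqrt(4830)) are distinct degree-2 extensions, so [K:Q] = 4 (Klein four Galois group).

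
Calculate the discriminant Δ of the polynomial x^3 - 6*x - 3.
Δ = 621

For a depressed cubic x^3 + p x + q the discriminant is Δ = -4 p^3 - 27 q^2 = -4*(-6)^3 - 27*(-3)^2 = 864 - 243 = 621.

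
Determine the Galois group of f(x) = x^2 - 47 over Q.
Gal(K/Q) = Z/2Z (cyclic of order 2)

x^2 - 47 is irreducible over Q since 47 is not a rational square. The splitting field Q(sqrt(47)) has degree 2 over Q, and its unique nontrivial automorphism is sqrt(47) ↦ -sqrt(47). Hence Gal(Q(sqrt(47))/Q) = Z/2Z.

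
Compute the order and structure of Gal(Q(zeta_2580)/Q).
|Gal(Q(zeta_2580)/Q)| = phi(2580) = 672; group ≅ (Z/2580Z)^* ≅ Z/2Z × Z/2Z × Z/4Z × Z/42Z

The n-th cyclotomic polynomial Φ_2580(x) is the minimal polynomial of zeta_2580 over Q and has degree phi(2580) = 672. So Q(zeta_2580) is a degree-672 Galois extension with Galois group (Z/2580Z)^*. By CRT, (Z/2580Z)^* ≅ (Z/4Z)^* × (Z/3Z)^* × (Z/5Z)^* × (Z/43Z)^*. Each prime-power unit group is (Z/4Z)^* ≅ Z/2Z; (Z/3Z)^* ≅ Z/2Z; (Z/5Z)^* ≅ Z/4Z; (Z/43Z)^* ≅ Z/42Z. Hence Gal(Q(zeta_2580)/Q) ≅ Z/2Z × Z/2Z × Z/4Z × Z/42Z.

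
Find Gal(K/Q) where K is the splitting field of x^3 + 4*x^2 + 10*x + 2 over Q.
Gal(K/Q) = S_3 (symmetric group of order 6)

Compute the discriminant of x^3 + (4)*x^2 + (10)*x + (2): Δ = -1580. Since Δ is not a rational square, the Galois group is not contained in A_3; it must be the full S_3 (irreducibility of the cubic rules out anything smaller).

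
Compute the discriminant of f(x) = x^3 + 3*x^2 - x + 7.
Δ = -2444

For x^3 + a x^2 + b x + c the discriminant is Δ = 18 a b c - 4 a^3 c + a^2 b^2 - 4 b^3 - 27 c^2.
Plug a = 3, b = -1, c = 7:
  18*(3)*(-1)*(7) - 4*(3)^3*(7) + (3)^2*(-1)^2 - 4*(-1)^3 - 27*(7)^2
  = -378 + (-756) + 9 + (4) + (-1323)
  = -2444.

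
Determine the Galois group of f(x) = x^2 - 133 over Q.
Gal(K/Q) = Z/2Z (cyclic of order 2)

x^2 - 133 is irreducible over Q since 133 is not a rational square. The splitting field Q(sqrt(133)) has degree 2 over Q, and its unique nontrivial automorphism is sqrt(133) ↦ -sqrt(133). Hence Gal(Q(sqrt(133))/Q) = Z/2Z.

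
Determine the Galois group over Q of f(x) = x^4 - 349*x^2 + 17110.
Gal(K/Q) = V_4 (Klein four-group, Z/2Z × Z/2Z)

f factors as (x^2 - 59)(x^2 - 290), so the splitting field is K = Q(sqrt(59), sqrt(290)). The elements 59, 290, 17110 are all non-squares in Q, so sqrt(59) and sqrt(290) generate independent quadratic extensions. Thus [K:Q] = 4 and Gal(K/Q) is generated by the two order-2 automorphisms sqrt(59) ↦ -sqrt(59) and sqrt(290) ↦ -sqrt(290), giving V_4.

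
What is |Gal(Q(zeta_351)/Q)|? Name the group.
|Gal(Q(zeta_351)/Q)| = phi(351) = 216; group ≅ (Z/351Z)^* ≅ Z/12Z × Z/18Z

The n-th cyclotomic polynomial Φ_351(x) is the minimal polynomial of zeta_351 over Q and has degree phi(351) = 216. So Q(zeta_351) is a degree-216 Galois extension with Galois group (Z/351Z)^*. By CRT, (Z/351Z)^* ≅ (Z/27Z)^* × (Z/13Z)^*. Each prime-power unit group is (Z/27Z)^* ≅ Z/18Z; (Z/13Z)^* ≅ Z/12Z. Hence Gal(Q(zeta_351)/Q) ≅ Z/12Z × Z/18Z.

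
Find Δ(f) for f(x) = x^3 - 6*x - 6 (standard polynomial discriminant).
Δ = -108

For x^3 + a x^2 + b x + c the discriminant is Δ = 18 a b c - 4 a^3 c + a^2 b^2 - 4 b^3 - 27 c^2.
Plug a = 0, b = -6, c = -6:
  18*(0)*(-6)*(-6) - 4*(0)^3*(-6) + (0)^2*(-6)^2 - 4*(-6)^3 - 27*(-6)^2
  = 0 + (0) + 0 + (864) + (-972)
  = -108.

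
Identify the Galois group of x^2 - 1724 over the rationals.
Gal(K/Q) = Z/2Z (cyclic of order 2)

x^2 - 1724 is irreducible over Q since 1724 is not a rational square. The splitting field Q(sqrt(1724)) has degree 2 over Q, and its unique nontrivial automorphism is sqrt(1724) ↦ -sqrt(1724). Hence Gal(Q(sqrt(1724))/Q) = Z/2Z.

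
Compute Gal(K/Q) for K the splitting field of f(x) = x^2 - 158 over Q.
Gal(K/Q) = Z/2Z (cyclic of order 2)

x^2 - 158 is irreducible over Q since 158 is not a rational square. The splitting field Q(sqrt(158)) has degree 2 over Q, and its unique nontrivial automorphism is sqrt(158) ↦ -sqrt(158). Hence Gal(Q(sqrt(158))/Q) = Z/2Z.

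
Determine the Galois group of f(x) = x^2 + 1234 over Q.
Gal(K/Q) = Z/2Z (cyclic of order 2)

x^2 + 1234 is irreducible over Q since -1234 is not a rational square. The splitting field Q(sqrt(-1234)) has degree 2 over Q, and its unique nontrivial automorphism is sqrt(-1234) ↦ -sqrt(-1234). Hence Gal(Q(sqrt(-1234))/Q) = Z/2Z.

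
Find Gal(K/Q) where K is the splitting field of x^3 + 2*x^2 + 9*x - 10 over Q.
Gal(K/Q) = S_3 (symmetric group of order 6)

Compute the discriminant of x^3 + (2)*x^2 + (9)*x + (-10): Δ = -8212. Since Δ is not a rational square, the Galois group is not contained in A_3; it must be the full S_3 (irreducibility of the cubic rules out anything smaller).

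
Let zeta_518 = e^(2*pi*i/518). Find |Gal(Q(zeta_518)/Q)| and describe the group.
|Gal(Q(zeta_518)/Q)| = phi(518) = 216; group ≅ (Z/518Z)^* ≅ Z/6Z × Z/36Z

The n-th cyclotomic polynomial Φ_518(x) is the minimal polynomial of zeta_518 over Q and has degree phi(518) = 216. So Q(zeta_518) is a degree-216 Galois extension with Galois group (Z/518Z)^*. By CRT, (Z/518Z)^* ≅ (Z/2Z)^* × (Z/7Z)^* × (Z/37Z)^*. Each prime-power unit group is (Z/2Z)^* ≅ trivial group (order 1); (Z/7Z)^* ≅ Z/6Z; (Z/37Z)^* ≅ Z/36Z. Hence Gal(Q(zeta_518)/Q) ≅ Z/6Z × Z/36Z.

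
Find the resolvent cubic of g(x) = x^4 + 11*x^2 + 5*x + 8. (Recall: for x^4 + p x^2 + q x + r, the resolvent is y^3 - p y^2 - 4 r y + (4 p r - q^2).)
h(y) = y^3 - 11*y^2 - 32*y + 327

Identify coefficients: p = 11, q = 5, r = 8.
Plug into h(y) = y^3 - p y^2 - 4 r y + (4 p r - q^2):
  h(y) = y^3 - (11) y^2 - 4*(8) y + (4*(11)*(8) - (5)^2)
       = y^3 + (-11) y^2 + (-32) y + (327).
Simplifying: h(y) = y^3 - 11*y^2 - 32*y + 327.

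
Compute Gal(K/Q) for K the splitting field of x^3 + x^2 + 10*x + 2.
Gal(K/Q) = S_3 (symmetric group of order 6)

Compute the discriminant of x^3 + (1)*x^2 + (10)*x + (2): Δ = -3656. Since Δ is not a rational square, the Galois group is not contained in A_3; it must be the full S_3 (irreducibility of the cubic rules out anything smaller).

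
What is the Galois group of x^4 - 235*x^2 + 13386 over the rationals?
Gal(K/Q) = V_4 (Klein four-group, Z/2Z × Z/2Z)

f factors as (x^2 - 138)(x^2 - 97), so the splitting field is K = Q(sqrt(138), sqrt(97)). The elements 138, 97, 13386 are all non-squares in Q, so sqrt(138) and sqrt(97) generate independent quadratic extensions. Thus [K:Q] = 4 and Gal(K/Q) is generated by the two order-2 automorphisms sqrt(138) ↦ -sqrt(138) and sqrt(97) ↦ -sqrt(97), giving V_4.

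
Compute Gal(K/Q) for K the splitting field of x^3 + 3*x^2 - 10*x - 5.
Gal(K/Q) = S_3 (symmetric group of order 6)

Compute the discriminant of x^3 + (3)*x^2 + (-10)*x + (-5): Δ = 7465. Since Δ is not a rational square, the Galois group is not contained in A_3; it must be the full S_3 (irreducibility of the cubic rules out anything smaller).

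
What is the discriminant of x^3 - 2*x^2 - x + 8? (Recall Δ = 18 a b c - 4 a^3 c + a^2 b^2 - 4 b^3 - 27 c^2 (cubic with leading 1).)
Δ = -1176

For x^3 + a x^2 + b x + c the discriminant is Δ = 18 a b c - 4 a^3 c + a^2 b^2 - 4 b^3 - 27 c^2.
Plug a = -2, b = -1, c = 8:
  18*(-2)*(-1)*(8) - 4*(-2)^3*(8) + (-2)^2*(-1)^2 - 4*(-1)^3 - 27*(8)^2
  = 288 + (256) + 4 + (4) + (-1728)
  = -1176.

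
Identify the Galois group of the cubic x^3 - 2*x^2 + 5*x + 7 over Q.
Gal(K/Q) = S_3 (symmetric group of order 6)

Compute the discriminant of x^3 + (-2)*x^2 + (5)*x + (7): Δ = -2759. Since Δ is not a rational square, the Galois group is not contained in A_3; it must be the full S_3 (irreducibility of the cubic rules out anything smaller).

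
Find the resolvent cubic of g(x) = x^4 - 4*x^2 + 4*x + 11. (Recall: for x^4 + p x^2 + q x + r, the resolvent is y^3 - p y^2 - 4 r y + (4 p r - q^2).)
h(y) = y^3 + 4*y^2 - 44*y - 192

Identify coefficients: p = -4, q = 4, r = 11.
Plug into h(y) = y^3 - p y^2 - 4 r y + (4 p r - q^2):
  h(y) = y^3 - (-4) y^2 - 4*(11) y + (4*(-4)*(11) - (4)^2)
       = y^3 + (4) y^2 + (-44) y + (-192).
Simplifying: h(y) = y^3 + 4*y^2 - 44*y - 192.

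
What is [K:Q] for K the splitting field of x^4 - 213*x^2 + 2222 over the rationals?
[K:Q] = 4

f factors as (x^2 - 11)(x^2 - 202); the splitting field is K = Q(sqrt(11), sqrt(202)). Since 11, 202, and 2222 are all non-squares in Q, the three subfields Q(sqrt(11)), Q(sqrt(202)), Q(sqrt(2222)) are distinct degree-2 extensions, so [K:Q] = 4 (Klein four Galois group).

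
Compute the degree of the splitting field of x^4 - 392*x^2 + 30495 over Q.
[K:Q] = 4

f factors as (x^2 - 107)(x^2 - 285); the splitting field is K = Q(sqrt(107), sqrt(285)). Since 107, 285, and 30495 are all non-squares in Q, the three subfields Q(sqrt(107)), Q(sqrt(285)), Q(sqrt(30495)) are distinct degree-2 extensions, so [K:Q] = 4 (Klein four Galois group).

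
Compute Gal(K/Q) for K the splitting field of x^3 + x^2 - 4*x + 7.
Gal(K/Q) = S_3 (symmetric group of order 6)

Compute the discriminant of x^3 + (1)*x^2 + (-4)*x + (7): Δ = -1583. Since Δ is not a rational square, the Galois group is not contained in A_3; it must be the full S_3 (irreducibility of the cubic rules out anything smaller).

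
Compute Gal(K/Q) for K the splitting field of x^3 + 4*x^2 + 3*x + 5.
Gal(K/Q) = S_3 (symmetric group of order 6)

Compute the discriminant of x^3 + (4)*x^2 + (3)*x + (5): Δ = -839. Since Δ is not a rational square, the Galois group is not contained in A_3; it must be the full S_3 (irreducibility of the cubic rules out anything smaller).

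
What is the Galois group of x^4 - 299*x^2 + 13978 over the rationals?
Gal(K/Q) = V_4 (Klein four-group, Z/2Z × Z/2Z)

f factors as (x^2 - 58)(x^2 - 241), so the splitting field is K = Q(sqrt(58), sqrt(241)). The elements 58, 241, 13978 are all non-squares in Q, so sqrt(58) and sqrt(241) generate independent quadratic extensions. Thus [K:Q] = 4 and Gal(K/Q) is generated by the two order-2 automorphisms sqrt(58) ↦ -sqrt(58) and sqrt(241) ↦ -sqrt(241), giving V_4.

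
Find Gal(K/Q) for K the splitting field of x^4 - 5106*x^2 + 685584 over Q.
Gal(K/Q) = Z/2Z (cyclic of order 2)

f factors as (x^2 - 138)(x^2 - 4968), so the splitting field is K = Q(sqrt(138), sqrt(4968)). The squarefree part of 138 is 138 and the squarefree part of 4968 is also 138, so sqrt(138) and sqrt(4968) are both rational multiples of sqrt(138). Hence Q(sqrt(138)) = Q(sqrt(4968)) = Q(sqrt(138)), and the splitting field collapses to a single degree-2 extension with Galois group Z/2Z.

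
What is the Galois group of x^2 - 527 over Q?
Gal(K/Q) = Z/2Z (cyclic of order 2)

x^2 - 527 is irreducible over Q since 527 is not a rational square. The splitting field Q(sqrt(527)) has degree 2 over Q, and its unique nontrivial automorphism is sqrt(527) ↦ -sqrt(527). Hence Gal(Q(sqrt(527))/Q) = Z/2Z.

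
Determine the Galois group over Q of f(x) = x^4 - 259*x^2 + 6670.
Gal(K/Q) = V_4 (Klein four-group, Z/2Z × Z/2Z)

f factors as (x^2 - 230)(x^2 - 29), so the splitting field is K = Q(sqrt(230), sqrt(29)). The elements 230, 29, 6670 are all non-squares in Q, so sqrt(230) and sqrt(29) generate independent quadratic extensions. Thus [K:Q] = 4 and Gal(K/Q) is generated by the two order-2 automorphisms sqrt(230) ↦ -sqrt(230) and sqrt(29) ↦ -sqrt(29), giving V_4.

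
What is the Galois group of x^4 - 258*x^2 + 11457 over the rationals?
Gal(K/Q) = V_4 (Klein four-group, Z/2Z × Z/2Z)

f factors as (x^2 - 57)(x^2 - 201), so the splitting field is K = Q(sqrt(57), sqrt(201)). The elements 57, 201, 11457 are all non-squares in Q, so sqrt(57) and sqrt(201) generate independent quadratic extensions. Thus [K:Q] = 4 and Gal(K/Q) is generated by the two order-2 automorphisms sqrt(57) ↦ -sqrt(57) and sqrt(201) ↦ -sqrt(201), giving V_4.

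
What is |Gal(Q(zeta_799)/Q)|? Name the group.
|Gal(Q(zeta_799)/Q)| = phi(799) = 736; group ≅ (Z/799Z)^* ≅ Z/16Z × Z/46Z

The n-th cyclotomic polynomial Φ_799(x) is the minimal polynomial of zeta_799 over Q and has degree phi(799) = 736. So Q(zeta_799) is a degree-736 Galois extension with Galois group (Z/799Z)^*. By CRT, (Z/799Z)^* ≅ (Z/17Z)^* × (Z/47Z)^*. Each prime-power unit group is (Z/17Z)^* ≅ Z/16Z; (Z/47Z)^* ≅ Z/46Z. Hence Gal(Q(zeta_799)/Q) ≅ Z/16Z × Z/46Z.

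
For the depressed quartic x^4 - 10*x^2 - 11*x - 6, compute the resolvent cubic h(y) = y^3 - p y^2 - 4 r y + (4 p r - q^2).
h(y) = y^3 + 10*y^2 + 24*y + 119

Identify coefficients: p = -10, q = -11, r = -6.
Plug into h(y) = y^3 - p y^2 - 4 r y + (4 p r - q^2):
  h(y) = y^3 - (-10) y^2 - 4*(-6) y + (4*(-10)*(-6) - (-11)^2)
       = y^3 + (10) y^2 + (24) y + (119).
Simplifying: h(y) = y^3 + 10*y^2 + 24*y + 119.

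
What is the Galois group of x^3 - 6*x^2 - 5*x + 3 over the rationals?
Gal(K/Q) = S_3 (symmetric group of order 6)

Compute the discriminant of x^3 + (-6)*x^2 + (-5)*x + (3): Δ = 5369. Since Δ is not a rational square, the Galois group is not contained in A_3; it must be the full S_3 (irreducibility of the cubic rules out anything smaller).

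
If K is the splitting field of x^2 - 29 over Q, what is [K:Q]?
[K:Q] = 2

The polynomial x^2 - 29 is irreducible over Q since 29 is not a perfect square. Its splitting field is Q(sqrt(29)), which has degree 2 over Q.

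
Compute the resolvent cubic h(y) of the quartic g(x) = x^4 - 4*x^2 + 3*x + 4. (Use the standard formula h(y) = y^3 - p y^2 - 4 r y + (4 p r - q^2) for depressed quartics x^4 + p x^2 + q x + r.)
h(y) = y^3 + 4*y^2 - 16*y - 73

Identify coefficients: p = -4, q = 3, r = 4.
Plug into h(y) = y^3 - p y^2 - 4 r y + (4 p r - q^2):
  h(y) = y^3 - (-4) y^2 - 4*(4) y + (4*(-4)*(4) - (3)^2)
       = y^3 + (4) y^2 + (-16) y + (-73).
Simplifying: h(y) = y^3 + 4*y^2 - 16*y - 73.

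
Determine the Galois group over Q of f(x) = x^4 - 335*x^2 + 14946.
Gal(K/Q) = V_4 (Klein four-group, Z/2Z × Z/2Z)

f factors as (x^2 - 282)(x^2 - 53), so the splitting field is K = Q(sqrt(282), sqrt(53)). The elements 282, 53, 14946 are all non-squares in Q, so sqrt(282) and sqrt(53) generate independent quadratic extensions. Thus [K:Q] = 4 and Gal(K/Q) is generated by the two order-2 automorphisms sqrt(282) ↦ -sqrt(282) and sqrt(53) ↦ -sqrt(53), giving V_4.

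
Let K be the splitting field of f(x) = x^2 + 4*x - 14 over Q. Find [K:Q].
[K:Q] = 2

The discriminant of x^2 + (4)*x + (-14) is b^2 - 4c = 16 - (-56) = 72. Since 72 is not a perfect square in Q, the polynomial is irreducible over Q. Its two roots generate a degree-2 extension, so [K:Q] = 2.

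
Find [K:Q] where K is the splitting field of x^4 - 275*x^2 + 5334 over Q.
[K:Q] = 4

f factors as (x^2 - 254)(x^2 - 21); the splitting field is K = Q(sqrt(254), sqrt(21)). Since 254, 21, and 5334 are all non-squares in Q, the three subfields Q(sqrt(254)), Q(sqrt(21)), Q(sqrt(5334)) are distinct degree-2 extensions, so [K:Q] = 4 (Klein four Galois group).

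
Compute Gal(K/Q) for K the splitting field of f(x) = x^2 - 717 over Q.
Gal(K/Q) = Z/2Z (cyclic of order 2)

x^2 - 717 is irreducible over Q since 717 is not a rational square. The splitting field Q(sqrt(717)) has degree 2 over Q, and its unique nontrivial automorphism is sqrt(717) ↦ -sqrt(717). Hence Gal(Q(sqrt(717))/Q) = Z/2Z.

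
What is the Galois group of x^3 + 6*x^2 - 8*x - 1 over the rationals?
Gal(K/Q) = S_3 (symmetric group of order 6)

Compute the discriminant of x^3 + (6)*x^2 + (-8)*x + (-1): Δ = 6053. Since Δ is not a rational square, the Galois group is not contained in A_3; it must be the full S_3 (irreducibility of the cubic rules out anything smaller).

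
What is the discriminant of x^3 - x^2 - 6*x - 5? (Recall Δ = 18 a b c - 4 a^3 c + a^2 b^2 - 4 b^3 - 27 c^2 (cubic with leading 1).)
Δ = -335

For x^3 + a x^2 + b x + c the discriminant is Δ = 18 a b c - 4 a^3 c + a^2 b^2 - 4 b^3 - 27 c^2.
Plug a = -1, b = -6, c = -5:
  18*(-1)*(-6)*(-5) - 4*(-1)^3*(-5) + (-1)^2*(-6)^2 - 4*(-6)^3 - 27*(-5)^2
  = -540 + (-20) + 36 + (864) + (-675)
  = -335.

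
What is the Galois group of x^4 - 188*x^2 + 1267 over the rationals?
Gal(K/Q) = V_4 (Klein four-group, Z/2Z × Z/2Z)

f factors as (x^2 - 181)(x^2 - 7), so the splitting field is K = Q(sqrt(181), sqrt(7)). The elements 181, 7, 1267 are all non-squares in Q, so sqrt(181) and sqrt(7) generate independent quadratic extensions. Thus [K:Q] = 4 and Gal(K/Q) is generated by the two order-2 automorphisms sqrt(181) ↦ -sqrt(181) and sqrt(7) ↦ -sqrt(7), giving V_4.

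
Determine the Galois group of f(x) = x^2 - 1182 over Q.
Gal(K/Q) = Z/2Z (cyclic of order 2)

x^2 - 1182 is irreducible over Q since 1182 is not a rational square. The splitting field Q(sqrt(1182)) has degree 2 over Q, and its unique nontrivial automorphism is sqrt(1182) ↦ -sqrt(1182). Hence Gal(Q(sqrt(1182))/Q) = Z/2Z.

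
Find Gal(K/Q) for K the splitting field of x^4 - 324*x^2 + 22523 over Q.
Gal(K/Q) = V_4 (Klein four-group, Z/2Z × Z/2Z)

f factors as (x^2 - 223)(x^2 - 101), so the splitting field is K = Q(sqrt(223), sqrt(101)). The elements 223, 101, 22523 are all non-squares in Q, so sqrt(223) and sqrt(101) generate independent quadratic extensions. Thus [K:Q] = 4 and Gal(K/Q) is generated by the two order-2 automorphisms sqrt(223) ↦ -sqrt(223) and sqrt(101) ↦ -sqrt(101), giving V_4.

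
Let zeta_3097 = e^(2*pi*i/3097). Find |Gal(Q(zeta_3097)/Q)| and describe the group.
|Gal(Q(zeta_3097)/Q)| = phi(3097) = 2916; group ≅ (Z/3097Z)^* ≅ Z/18Z × Z/162Z

The n-th cyclotomic polynomial Φ_3097(x) is the minimal polynomial of zeta_3097 over Q and has degree phi(3097) = 2916. So Q(zeta_3097) is a degree-2916 Galois extension with Galois group (Z/3097Z)^*. By CRT, (Z/3097Z)^* ≅ (Z/19Z)^* × (Z/163Z)^*. Each prime-power unit group is (Z/19Z)^* ≅ Z/18Z; (Z/163Z)^* ≅ Z/162Z. Hence Gal(Q(zeta_3097)/Q) ≅ Z/18Z × Z/162Z.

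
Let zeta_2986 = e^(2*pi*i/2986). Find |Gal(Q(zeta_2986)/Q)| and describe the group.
|Gal(Q(zeta_2986)/Q)| = phi(2986) = 1492; group ≅ (Z/2986Z)^* ≅ Z/1492Z

The n-th cyclotomic polynomial Φ_2986(x) is the minimal polynomial of zeta_2986 over Q and has degree phi(2986) = 1492. So Q(zeta_2986) is a degree-1492 Galois extension with Galois group (Z/2986Z)^*. By CRT, (Z/2986Z)^* ≅ (Z/2Z)^* × (Z/1493Z)^*. Each prime-power unit group is (Z/2Z)^* ≅ trivial group (order 1); (Z/1493Z)^* ≅ Z/1492Z. Hence Gal(Q(zeta_2986)/Q) ≅ Z/1492Z.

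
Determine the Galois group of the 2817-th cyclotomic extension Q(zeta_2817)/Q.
|Gal(Q(zeta_2817)/Q)| = phi(2817) = 1872; group ≅ (Z/2817Z)^* ≅ Z/6Z × Z/312Z

The n-th cyclotomic polynomial Φ_2817(x) is the minimal polynomial of zeta_2817 over Q and has degree phi(2817) = 1872. So Q(zeta_2817) is a degree-1872 Galois extension with Galois group (Z/2817Z)^*. By CRT, (Z/2817Z)^* ≅ (Z/9Z)^* × (Z/313Z)^*. Each prime-power unit group is (Z/9Z)^* ≅ Z/6Z; (Z/313Z)^* ≅ Z/312Z. Hence Gal(Q(zeta_2817)/Q) ≅ Z/6Z × Z/312Z.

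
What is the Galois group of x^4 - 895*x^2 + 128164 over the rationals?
Gal(K/Q) = Z/2Z (cyclic of order 2)

f factors as (x^2 - 716)(x^2 - 179), so the splitting field is K = Q(sqrt(716), sqrt(179)). The squarefree part of 716 is 179 and the squarefree part of 179 is also 179, so sqrt(716) and sqrt(179) are both rational multiples of sqrt(179). Hence Q(sqrt(716)) = Q(sqrt(179)) = Q(sqrt(179)), and the splitting field collapses to a single degree-2 extension with Galois group Z/2Z.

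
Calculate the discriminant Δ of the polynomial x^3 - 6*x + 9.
Δ = -1323

For a depressed cubic x^3 + p x + q the discriminant is Δ = -4 p^3 - 27 q^2 = -4*(-6)^3 - 27*(9)^2 = 864 - 2187 = -1323.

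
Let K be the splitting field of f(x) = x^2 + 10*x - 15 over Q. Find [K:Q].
[K:Q] = 2

The discriminant of x^2 + (10)*x + (-15) is b^2 - 4c = 100 - (-60) = 160. Since 160 is not a perfect square in Q, the polynomial is irreducible over Q. Its two roots generate a degree-2 extension, so [K:Q] = 2.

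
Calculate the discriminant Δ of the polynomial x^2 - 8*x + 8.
Δ = 32

For a quadratic a x^2 + b x + c the discriminant is Δ = b^2 - 4ac = (-8)^2 - 4*(1)*(8) = 64 - (32) = 32.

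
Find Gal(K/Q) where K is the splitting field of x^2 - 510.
Gal(K/Q) = Z/2Z (cyclic of order 2)

x^2 - 510 is irreducible over Q since 510 is not a rational square. The splitting field Q(sqrt(510)) has degree 2 over Q, and its unique nontrivial automorphism is sqrt(510) ↦ -sqrt(510). Hence Gal(Q(sqrt(510))/Q) = Z/2Z.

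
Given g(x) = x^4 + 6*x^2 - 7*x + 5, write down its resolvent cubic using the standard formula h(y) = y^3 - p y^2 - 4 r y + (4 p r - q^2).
h(y) = y^3 - 6*y^2 - 20*y + 71

Identify coefficients: p = 6, q = -7, r = 5.
Plug into h(y) = y^3 - p y^2 - 4 r y + (4 p r - q^2):
  h(y) = y^3 - (6) y^2 - 4*(5) y + (4*(6)*(5) - (-7)^2)
       = y^3 + (-6) y^2 + (-20) y + (71).
Simplifying: h(y) = y^3 - 6*y^2 - 20*y + 71.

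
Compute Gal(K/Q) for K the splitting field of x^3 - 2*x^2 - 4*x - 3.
Gal(K/Q) = S_3 (symmetric group of order 6)

Compute the discriminant of x^3 + (-2)*x^2 + (-4)*x + (-3): Δ = -451. Since Δ is not a rational square, the Galois group is not contained in A_3; it must be the full S_3 (irreducibility of the cubic rules out anything smaller).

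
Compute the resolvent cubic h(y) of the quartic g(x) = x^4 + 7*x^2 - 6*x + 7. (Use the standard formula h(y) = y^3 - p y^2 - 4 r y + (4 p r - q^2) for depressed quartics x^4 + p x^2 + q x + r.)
h(y) = y^3 - 7*y^2 - 28*y + 160

Identify coefficients: p = 7, q = -6, r = 7.
Plug into h(y) = y^3 - p y^2 - 4 r y + (4 p r - q^2):
  h(y) = y^3 - (7) y^2 - 4*(7) y + (4*(7)*(7) - (-6)^2)
       = y^3 + (-7) y^2 + (-28) y + (160).
Simplifying: h(y) = y^3 - 7*y^2 - 28*y + 160.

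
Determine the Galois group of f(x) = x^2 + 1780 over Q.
Gal(K/Q) = Z/2Z (cyclic of order 2)

x^2 + 1780 is irreducible over Q since -1780 is not a rational square. The splitting field Q(sqrt(-1780)) has degree 2 over Q, and its unique nontrivial automorphism is sqrt(-1780) ↦ -sqrt(-1780). Hence Gal(Q(sqrt(-1780))/Q) = Z/2Z.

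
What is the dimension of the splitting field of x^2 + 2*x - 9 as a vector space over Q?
[K:Q] = 2

The discriminant of x^2 + (2)*x + (-9) is b^2 - 4c = 4 - (-36) = 40. Since 40 is not a perfect square in Q, the polynomial is irreducible over Q. Its two roots generate a degree-2 extension, so [K:Q] = 2.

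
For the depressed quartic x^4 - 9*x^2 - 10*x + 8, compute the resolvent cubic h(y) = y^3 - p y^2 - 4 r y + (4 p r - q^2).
h(y) = y^3 + 9*y^2 - 32*y - 388

Identify coefficients: p = -9, q = -10, r = 8.
Plug into h(y) = y^3 - p y^2 - 4 r y + (4 p r - q^2):
  h(y) = y^3 - (-9) y^2 - 4*(8) y + (4*(-9)*(8) - (-10)^2)
       = y^3 + (9) y^2 + (-32) y + (-388).
Simplifying: h(y) = y^3 + 9*y^2 - 32*y - 388.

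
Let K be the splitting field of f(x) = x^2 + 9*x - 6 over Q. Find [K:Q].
[K:Q] = 2

The discriminant of x^2 + (9)*x + (-6) is b^2 - 4c = 81 - (-24) = 105. Since 105 is not a perfect square in Q, the polynomial is irreducible over Q. Its two roots generate a degree-2 extension, so [K:Q] = 2.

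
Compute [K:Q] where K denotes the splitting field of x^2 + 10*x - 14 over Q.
[K:Q] = 2

The discriminant of x^2 + (10)*x + (-14) is b^2 - 4c = 100 - (-56) = 156. Since 156 is not a perfect square in Q, the polynomial is irreducible over Q. Its two roots generate a degree-2 extension, so [K:Q] = 2.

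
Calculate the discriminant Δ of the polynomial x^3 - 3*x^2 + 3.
Δ = 81

For x^3 + a x^2 + b x + c the discriminant is Δ = 18 a b c - 4 a^3 c + a^2 b^2 - 4 b^3 - 27 c^2.
Plug a = -3, b = 0, c = 3:
  18*(-3)*(0)*(3) - 4*(-3)^3*(3) + (-3)^2*(0)^2 - 4*(0)^3 - 27*(3)^2
  = 0 + (324) + 0 + (0) + (-243)
  = 81.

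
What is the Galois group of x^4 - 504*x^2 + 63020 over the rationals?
Gal(K/Q) = V_4 (Klein four-group, Z/2Z × Z/2Z)

f factors as (x^2 - 230)(x^2 - 274), so the splitting field is K = Q(sqrt(230), sqrt(274)). The elements 230, 274, 63020 are all non-squares in Q, so sqrt(230) and sqrt(274) generate independent quadratic extensions. Thus [K:Q] = 4 and Gal(K/Q) is generated by the two order-2 automorphisms sqrt(230) ↦ -sqrt(230) and sqrt(274) ↦ -sqrt(274), giving V_4.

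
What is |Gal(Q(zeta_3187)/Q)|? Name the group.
|Gal(Q(zeta_3187)/Q)| = phi(3187) = 3186; group ≅ (Z/3187Z)^* ≅ Z/3186Z

The n-th cyclotomic polynomial Φ_3187(x) is the minimal polynomial of zeta_3187 over Q and has degree phi(3187) = 3186. So Q(zeta_3187) is a degree-3186 Galois extension with Galois group (Z/3187Z)^*. (Z/3187Z)^* is cyclic since 3187 is an odd prime power (or 4). Hence Gal(Q(zeta_3187)/Q) ≅ Z/3186Z.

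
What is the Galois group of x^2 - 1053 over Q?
Gal(K/Q) = Z/2Z (cyclic of order 2)

x^2 - 1053 is irreducible over Q since 1053 is not a rational square. The splitting field Q(sqrt(1053)) has degree 2 over Q, and its unique nontrivial automorphism is sqrt(1053) ↦ -sqrt(1053). Hence Gal(Q(sqrt(1053))/Q) = Z/2Z.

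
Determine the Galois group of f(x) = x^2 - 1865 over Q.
Gal(K/Q) = Z/2Z (cyclic of order 2)

x^2 - 1865 is irreducible over Q since 1865 is not a rational square. The splitting field Q(sqrt(1865)) has degree 2 over Q, and its unique nontrivial automorphism is sqrt(1865) ↦ -sqrt(1865). Hence Gal(Q(sqrt(1865))/Q) = Z/2Z.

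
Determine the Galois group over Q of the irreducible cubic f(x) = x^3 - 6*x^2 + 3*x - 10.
Gal(K/Q) = S_3 (symmetric group of order 6)

Compute the discriminant of x^3 + (-6)*x^2 + (3)*x + (-10): Δ = -7884. Since Δ is not a rational square, the Galois group is not contained in A_3; it must be the full S_3 (irreducibility of the cubic rules out anything smaller).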